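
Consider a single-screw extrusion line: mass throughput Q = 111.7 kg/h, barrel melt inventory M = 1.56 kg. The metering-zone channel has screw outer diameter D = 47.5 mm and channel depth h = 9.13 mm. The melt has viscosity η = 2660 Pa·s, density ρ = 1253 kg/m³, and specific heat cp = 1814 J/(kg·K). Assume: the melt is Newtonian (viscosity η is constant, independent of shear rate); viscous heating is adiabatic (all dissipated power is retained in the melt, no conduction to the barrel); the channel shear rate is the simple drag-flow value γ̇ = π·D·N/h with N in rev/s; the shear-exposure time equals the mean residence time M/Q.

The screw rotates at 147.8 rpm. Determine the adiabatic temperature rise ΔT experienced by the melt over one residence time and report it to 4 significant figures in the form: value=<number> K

Q_s = Q / 3600 = 111.7 / 3600 = 0.0310278 kg/s
t_res = M / Q_s = 1.56 ÷ 0.0310278 = 50.2775 s
D = 47.5 mm = 0.0475 m;  h = 9.13 mm = 0.00913 m;  N = 147.8 rpm / 60 = 2.46333 rev/s
γ̇ = π D N / h = (π)(0.0475)(2.46333) / 0.00913 = 40.2621 s⁻¹
ΔT = η·γ̇²·t_res / (ρ·cp) = 2660 · (40.2621)² · 50.2775 / (1253 · 1814) = 95.3804 K

value=95.38 K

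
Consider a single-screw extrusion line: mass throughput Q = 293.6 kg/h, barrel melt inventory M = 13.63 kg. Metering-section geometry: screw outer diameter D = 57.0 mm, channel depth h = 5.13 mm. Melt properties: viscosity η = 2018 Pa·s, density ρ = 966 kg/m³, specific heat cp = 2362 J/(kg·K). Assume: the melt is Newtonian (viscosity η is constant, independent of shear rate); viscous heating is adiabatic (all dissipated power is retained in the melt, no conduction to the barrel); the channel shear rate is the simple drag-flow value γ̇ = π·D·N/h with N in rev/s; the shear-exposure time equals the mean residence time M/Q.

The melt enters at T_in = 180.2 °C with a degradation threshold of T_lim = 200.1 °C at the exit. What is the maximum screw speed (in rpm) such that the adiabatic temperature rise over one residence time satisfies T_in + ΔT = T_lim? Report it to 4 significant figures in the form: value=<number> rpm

value=19.94 rpm

Throughput in SI: Q_s = 293.6 kg/h ÷ 3600 s/h = 0.0815556 kg/s
t_res = M / Q_s = 13.63 ÷ 0.0815556 = 167.125 s
Convert to metres: D = 0.057 m, h = 0.00513 m
Allowable rise: ΔT_a = T_lim − T_in = 200.1 − 180.2 = 19.9 K
Invert ΔT = ηγ̇²t_res/(ρcp) for γ̇: γ̇_max² = ΔT_a ρ cp / (η t_res) = 19.9·966·2362 / (2018·167.125) = 134.631 s⁻²
Take the square root: γ̇_max = √(134.631) = 11.6031 s⁻¹
Solve γ̇ = πDN/h for N: N_max = γ̇_max·h/(π·D) = 11.6031 × 0.00513 / (π × 0.057) = 0.332404 rev/s = 19.9442 rpm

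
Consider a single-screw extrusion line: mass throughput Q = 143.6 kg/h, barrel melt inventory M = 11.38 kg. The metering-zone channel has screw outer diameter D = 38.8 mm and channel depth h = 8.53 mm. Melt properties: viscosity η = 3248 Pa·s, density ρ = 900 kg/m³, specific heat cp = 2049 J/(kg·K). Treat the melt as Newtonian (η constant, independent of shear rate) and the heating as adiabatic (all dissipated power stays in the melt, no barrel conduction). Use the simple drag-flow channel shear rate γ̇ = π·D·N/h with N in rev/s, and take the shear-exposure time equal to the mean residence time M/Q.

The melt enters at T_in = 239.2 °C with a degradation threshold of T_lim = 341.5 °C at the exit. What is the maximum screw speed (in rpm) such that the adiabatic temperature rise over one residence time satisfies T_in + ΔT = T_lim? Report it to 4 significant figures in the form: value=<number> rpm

Q_s = Q / 3600 = 143.6 / 3600 = 0.0398889 kg/s
t_res = M / Q_s = 11.38 ÷ 0.0398889 = 285.292 s
D = 38.8 mm = 0.0388 m;  h = 8.53 mm = 0.00853 m
ΔT_a = T_lim − T_in = 341.5 °C − 239.2 °C = 102.3 K
Invert ΔT = ηγ̇²t_res/(ρcp) for γ̇: γ̇_max² = ΔT_a ρ cp / (η t_res) = 102.3·900·2049 / (3248·285.292) = 203.589 s⁻²
Take the square root: γ̇_max = √(203.589) = 14.2685 s⁻¹
Solve γ̇ = πDN/h for N: N_max = γ̇_max·h/(π·D) = 14.2685 × 0.00853 / (π × 0.0388) = 0.998491 rev/s = 59.9095 rpm

value=59.91 rpm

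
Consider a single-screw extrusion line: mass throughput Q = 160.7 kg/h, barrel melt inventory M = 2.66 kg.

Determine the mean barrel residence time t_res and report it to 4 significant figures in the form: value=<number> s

value=59.59 s

Throughput in SI: Q_s = 160.7 kg/h ÷ 3600 s/h = 0.0446389 kg/s
t_res = M / Q_s = 2.66 / 0.0446389 = 59.5893 s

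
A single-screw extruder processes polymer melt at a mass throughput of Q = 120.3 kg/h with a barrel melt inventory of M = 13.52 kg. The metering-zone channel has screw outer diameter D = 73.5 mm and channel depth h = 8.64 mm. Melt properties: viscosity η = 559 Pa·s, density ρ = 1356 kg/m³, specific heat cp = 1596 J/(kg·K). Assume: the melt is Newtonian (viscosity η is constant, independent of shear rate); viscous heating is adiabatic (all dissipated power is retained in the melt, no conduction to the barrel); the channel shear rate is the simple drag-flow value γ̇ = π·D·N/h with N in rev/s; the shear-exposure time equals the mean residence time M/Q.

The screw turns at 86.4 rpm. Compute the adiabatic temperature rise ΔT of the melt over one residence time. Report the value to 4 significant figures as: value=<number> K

value=154.8 K

Throughput in SI: Q_s = 120.3 kg/h ÷ 3600 s/h = 0.0334167 kg/s
Mean residence time: t_res = M/Q_s = 13.52 kg / 0.0334167 kg/s = 404.589 s
D = 73.5 mm = 0.0735 m;  h = 8.64 mm = 0.00864 m;  N = 86.4 rpm / 60 = 1.44 rev/s
γ̇ = π D N / h = (π)(0.0735)(1.44) / 0.00864 = 38.4845 s⁻¹
Adiabatic rise: ΔT = η γ̇² t_res / (ρ cp) = 559·(38.4845)²·404.589 / (1356·1596) = 154.776 K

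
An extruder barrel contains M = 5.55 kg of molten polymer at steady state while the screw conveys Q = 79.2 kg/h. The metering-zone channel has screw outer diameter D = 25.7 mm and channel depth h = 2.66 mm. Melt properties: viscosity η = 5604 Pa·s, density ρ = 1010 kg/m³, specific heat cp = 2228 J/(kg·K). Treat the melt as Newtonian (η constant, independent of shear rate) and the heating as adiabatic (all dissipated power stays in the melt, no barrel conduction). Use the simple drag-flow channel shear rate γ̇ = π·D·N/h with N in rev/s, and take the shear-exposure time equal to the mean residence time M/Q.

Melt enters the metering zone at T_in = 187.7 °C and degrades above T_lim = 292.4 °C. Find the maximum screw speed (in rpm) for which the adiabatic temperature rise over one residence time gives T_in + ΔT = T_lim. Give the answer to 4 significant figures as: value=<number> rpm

value=25.52 rpm

Convert throughput: Q = 79.2 kg/h = 79.2/3600 = 0.022 kg/s
t_res = M / Q_s = 5.55 / 0.022 = 252.273 s
Geometry in SI: D = 25.7 mm → 0.0257 m, h = 2.66 mm → 0.00266 m
ΔT_a = T_lim − T_in = 292.4 − 187.7 = 104.7 K
γ̇_max² = ΔT_a·ρ·cp / (η·t_res) = [104.7 × 1010 × 2228] / [5604 × 252.273] = 166.654 s⁻²
γ̇_max = sqrt(166.654) = 12.9094 s⁻¹
N_max = γ̇_max·h / (π·D) = 12.9094 · 0.00266 / (π · 0.0257) = 0.42531 rev/s = 25.5186 rpm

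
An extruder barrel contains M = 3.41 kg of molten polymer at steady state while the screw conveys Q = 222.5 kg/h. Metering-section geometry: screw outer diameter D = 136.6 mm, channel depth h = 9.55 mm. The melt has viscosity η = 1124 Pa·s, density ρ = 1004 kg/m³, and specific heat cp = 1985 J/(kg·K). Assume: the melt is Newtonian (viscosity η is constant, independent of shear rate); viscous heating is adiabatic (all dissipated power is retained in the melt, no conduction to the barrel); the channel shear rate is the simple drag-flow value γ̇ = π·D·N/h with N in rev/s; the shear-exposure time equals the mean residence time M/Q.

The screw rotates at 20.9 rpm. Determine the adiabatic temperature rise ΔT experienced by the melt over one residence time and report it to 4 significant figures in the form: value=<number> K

Q_s = Q / 3600 = 222.5 / 3600 = 0.0618056 kg/s
t_res = M / Q_s = 3.41 ÷ 0.0618056 = 55.173 s
D = 136.6 mm = 0.1366 m;  h = 9.55 mm = 0.00955 m;  N = 20.9 rpm / 60 = 0.348333 rev/s
γ̇ = π D N / h = (π)(0.1366)(0.348333) / 0.00955 = 15.6528 s⁻¹
ΔT = η·γ̇²·t_res/(ρ·cp) = [1124 × 15.6528² × 55.173] / [1004 × 1985] = 7.62401 K

value=7.624 K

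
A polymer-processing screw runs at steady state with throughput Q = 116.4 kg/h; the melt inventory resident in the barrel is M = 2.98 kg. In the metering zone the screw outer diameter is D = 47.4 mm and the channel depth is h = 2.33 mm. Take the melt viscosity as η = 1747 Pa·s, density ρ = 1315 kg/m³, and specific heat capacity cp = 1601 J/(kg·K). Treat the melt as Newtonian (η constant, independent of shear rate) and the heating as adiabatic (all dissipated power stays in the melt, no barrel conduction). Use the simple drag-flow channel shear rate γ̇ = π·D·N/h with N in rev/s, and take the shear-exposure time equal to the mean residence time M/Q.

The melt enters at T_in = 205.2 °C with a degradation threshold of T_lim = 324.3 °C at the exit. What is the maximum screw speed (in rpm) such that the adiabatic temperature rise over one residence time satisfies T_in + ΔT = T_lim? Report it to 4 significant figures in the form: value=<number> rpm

Throughput in SI: Q_s = 116.4 kg/h ÷ 3600 s/h = 0.0323333 kg/s
t_res = M / Q_s = 2.98 / 0.0323333 = 92.1649 s
D = 47.4 mm = 0.0474 m;  h = 2.33 mm = 0.00233 m
Allowable rise: ΔT_a = T_lim − T_in = 324.3 − 205.2 = 119.1 K
γ̇_max² = ΔT_a·ρ·cp/(η·t_res) = 119.1·1315·1601/(1747·92.1649) = 1557.29 s⁻²
Take the square root: γ̇_max = √(1557.29) = 39.4625 s⁻¹
N_max = γ̇_max h / (πD) = 39.4625·0.00233/(π·0.0474) = 0.617466 rev/s → ×60 = 37.0479 rpm

value=37.05 rpm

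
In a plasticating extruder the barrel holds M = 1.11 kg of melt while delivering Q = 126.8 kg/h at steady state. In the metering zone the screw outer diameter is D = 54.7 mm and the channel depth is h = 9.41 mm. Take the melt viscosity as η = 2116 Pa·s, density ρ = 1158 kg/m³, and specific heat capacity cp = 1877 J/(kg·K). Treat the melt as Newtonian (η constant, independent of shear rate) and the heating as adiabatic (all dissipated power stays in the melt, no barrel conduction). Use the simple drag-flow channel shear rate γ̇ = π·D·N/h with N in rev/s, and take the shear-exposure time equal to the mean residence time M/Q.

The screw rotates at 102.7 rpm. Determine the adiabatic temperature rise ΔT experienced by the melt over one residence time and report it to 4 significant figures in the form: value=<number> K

Throughput in SI: Q_s = 126.8 kg/h ÷ 3600 s/h = 0.0352222 kg/s
t_res = M / Q_s = 1.11 / 0.0352222 = 31.5142 s
Geometry in metres: D = 54.7 mm → 0.0547 m, h = 9.41 mm → 0.00941 m; screw speed N = 102.7 rpm = 1.71167 rev/s
Shear rate: γ̇ = πDN/h = π·0.0547·1.71167/0.00941 = 31.2584 s⁻¹
Adiabatic rise: ΔT = η γ̇² t_res / (ρ cp) = 2116·(31.2584)²·31.5142 / (1158·1877) = 29.9766 K

value=29.98 K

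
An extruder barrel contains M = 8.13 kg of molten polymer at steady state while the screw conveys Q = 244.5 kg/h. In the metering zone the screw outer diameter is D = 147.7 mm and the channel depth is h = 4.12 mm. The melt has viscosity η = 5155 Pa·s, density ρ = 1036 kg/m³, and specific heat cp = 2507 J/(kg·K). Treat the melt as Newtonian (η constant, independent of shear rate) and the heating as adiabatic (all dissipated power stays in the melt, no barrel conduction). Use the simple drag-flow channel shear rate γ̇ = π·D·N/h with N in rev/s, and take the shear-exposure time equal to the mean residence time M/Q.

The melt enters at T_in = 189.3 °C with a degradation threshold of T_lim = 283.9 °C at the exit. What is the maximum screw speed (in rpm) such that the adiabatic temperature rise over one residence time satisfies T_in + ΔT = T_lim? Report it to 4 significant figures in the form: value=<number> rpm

value=10.63 rpm

Q_s = Q / 3600 = 244.5 / 3600 = 0.0679167 kg/s
t_res = M / Q_s = 8.13 ÷ 0.0679167 = 119.706 s
Convert to metres: D = 0.1477 m, h = 0.00412 m
ΔT_a = T_lim − T_in = 283.9 °C − 189.3 °C = 94.6 K
Invert ΔT = ηγ̇²t_res/(ρcp) for γ̇: γ̇_max² = ΔT_a ρ cp / (η t_res) = 94.6·1036·2507 / (5155·119.706) = 398.164 s⁻²
γ̇_max = sqrt(398.164) = 19.9541 s⁻¹
N_max = γ̇_max·h / (π·D) = 19.9541 · 0.00412 / (π · 0.1477) = 0.177173 rev/s = 10.6304 rpm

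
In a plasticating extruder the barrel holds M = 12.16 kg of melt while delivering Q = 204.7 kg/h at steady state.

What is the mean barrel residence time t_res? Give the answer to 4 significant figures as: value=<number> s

Convert throughput: Q = 204.7 kg/h = 204.7/3600 = 0.0568611 kg/s
t_res = M / Q_s = 12.16 / 0.0568611 = 213.854 s

value=213.9 s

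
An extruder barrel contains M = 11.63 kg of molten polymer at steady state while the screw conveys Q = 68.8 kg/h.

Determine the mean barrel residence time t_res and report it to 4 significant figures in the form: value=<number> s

Convert throughput: Q = 68.8 kg/h = 68.8/3600 = 0.0191111 kg/s
t_res = M / Q_s = 11.63 ÷ 0.0191111 = 608.547 s

value=608.5 s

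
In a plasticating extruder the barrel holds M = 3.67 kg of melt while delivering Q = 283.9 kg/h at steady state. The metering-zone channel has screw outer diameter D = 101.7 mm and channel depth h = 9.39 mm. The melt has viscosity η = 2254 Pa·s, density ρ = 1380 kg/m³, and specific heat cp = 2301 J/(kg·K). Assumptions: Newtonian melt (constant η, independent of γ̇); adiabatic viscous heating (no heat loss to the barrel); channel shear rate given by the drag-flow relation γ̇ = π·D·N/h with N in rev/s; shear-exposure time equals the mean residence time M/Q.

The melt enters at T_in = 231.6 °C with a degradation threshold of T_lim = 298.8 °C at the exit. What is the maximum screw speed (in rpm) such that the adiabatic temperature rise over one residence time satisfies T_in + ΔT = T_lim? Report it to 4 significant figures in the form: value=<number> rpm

value=79.53 rpm

Throughput in SI: Q_s = 283.9 kg/h ÷ 3600 s/h = 0.0788611 kg/s
t_res = M / Q_s = 3.67 / 0.0788611 = 46.5375 s
Geometry in SI: D = 101.7 mm → 0.1017 m, h = 9.39 mm → 0.00939 m
Allowable rise: ΔT_a = T_lim − T_in = 298.8 − 231.6 = 67.2 K
γ̇_max² = ΔT_a·ρ·cp / (η·t_res) = [67.2 × 1380 × 2301] / [2254 × 46.5375] = 2034.27 s⁻²
γ̇_max = sqrt(2034.27) = 45.1028 s⁻¹
N_max = γ̇_max h / (πD) = 45.1028·0.00939/(π·0.1017) = 1.32556 rev/s → ×60 = 79.5335 rpm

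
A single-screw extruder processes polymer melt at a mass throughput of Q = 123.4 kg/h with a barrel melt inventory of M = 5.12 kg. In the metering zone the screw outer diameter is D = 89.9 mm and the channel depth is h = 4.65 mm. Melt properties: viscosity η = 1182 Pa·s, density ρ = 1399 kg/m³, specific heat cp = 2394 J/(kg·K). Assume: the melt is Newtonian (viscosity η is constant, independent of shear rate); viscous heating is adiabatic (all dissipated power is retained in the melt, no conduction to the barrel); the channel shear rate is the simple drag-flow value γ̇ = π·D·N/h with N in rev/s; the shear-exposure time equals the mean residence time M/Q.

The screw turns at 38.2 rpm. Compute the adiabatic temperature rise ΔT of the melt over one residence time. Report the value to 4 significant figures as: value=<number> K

Throughput in SI: Q_s = 123.4 kg/h ÷ 3600 s/h = 0.0342778 kg/s
t_res = M / Q_s = 5.12 ÷ 0.0342778 = 149.368 s
D = 89.9 mm = 0.0899 m;  h = 4.65 mm = 0.00465 m;  N = 38.2 rpm / 60 = 0.636667 rev/s
γ̇ = π D N / h = (π)(0.0899)(0.636667) / 0.00465 = 38.6695 s⁻¹
ΔT = η·γ̇²·t_res / (ρ·cp) = 1182 · (38.6695)² · 149.368 / (1399 · 2394) = 78.8262 K

value=78.83 K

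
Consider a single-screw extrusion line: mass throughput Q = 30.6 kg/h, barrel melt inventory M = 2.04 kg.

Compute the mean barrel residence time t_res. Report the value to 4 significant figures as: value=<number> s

Q_s = Q / 3600 = 30.6 / 3600 = 0.0085 kg/s
t_res = M / Q_s = 2.04 ÷ 0.0085 = 240 s

value=240.0 s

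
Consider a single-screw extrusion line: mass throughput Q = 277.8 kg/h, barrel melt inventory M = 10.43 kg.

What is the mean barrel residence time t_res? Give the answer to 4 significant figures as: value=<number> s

value=135.2 s

Q_s = Q / 3600 = 277.8 / 3600 = 0.0771667 kg/s
Mean residence time: t_res = M/Q_s = 10.43 kg / 0.0771667 kg/s = 135.162 s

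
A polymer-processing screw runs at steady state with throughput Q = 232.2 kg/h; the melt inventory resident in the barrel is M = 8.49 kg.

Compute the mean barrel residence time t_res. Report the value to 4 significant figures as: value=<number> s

value=131.6 s

Throughput in SI: Q_s = 232.2 kg/h ÷ 3600 s/h = 0.0645 kg/s
t_res = M / Q_s = 8.49 / 0.0645 = 131.628 s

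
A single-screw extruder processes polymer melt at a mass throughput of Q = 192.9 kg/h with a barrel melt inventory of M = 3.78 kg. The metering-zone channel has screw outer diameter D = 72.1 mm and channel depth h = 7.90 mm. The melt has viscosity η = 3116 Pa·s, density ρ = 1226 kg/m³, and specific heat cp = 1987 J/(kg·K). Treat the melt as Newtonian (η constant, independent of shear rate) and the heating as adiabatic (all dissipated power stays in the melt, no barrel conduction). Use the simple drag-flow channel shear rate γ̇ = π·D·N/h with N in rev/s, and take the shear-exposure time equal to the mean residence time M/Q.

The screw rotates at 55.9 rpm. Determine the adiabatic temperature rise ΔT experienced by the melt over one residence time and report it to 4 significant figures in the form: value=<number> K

Convert throughput: Q = 192.9 kg/h = 192.9/3600 = 0.0535833 kg/s
t_res = M / Q_s = 3.78 / 0.0535833 = 70.5443 s
Convert to SI: D = 0.0721 m, h = 0.0079 m, N = 55.9/60 = 0.931667 rev/s
Shear rate: γ̇ = πDN/h = π·0.0721·0.931667/0.0079 = 26.7128 s⁻¹
Adiabatic rise: ΔT = η γ̇² t_res / (ρ cp) = 3116·(26.7128)²·70.5443 / (1226·1987) = 64.3885 K

value=64.39 K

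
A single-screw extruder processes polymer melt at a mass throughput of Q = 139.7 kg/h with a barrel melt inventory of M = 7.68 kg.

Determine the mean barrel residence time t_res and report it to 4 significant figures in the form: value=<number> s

value=197.9 s

Throughput in SI: Q_s = 139.7 kg/h ÷ 3600 s/h = 0.0388056 kg/s
t_res = M / Q_s = 7.68 / 0.0388056 = 197.91 s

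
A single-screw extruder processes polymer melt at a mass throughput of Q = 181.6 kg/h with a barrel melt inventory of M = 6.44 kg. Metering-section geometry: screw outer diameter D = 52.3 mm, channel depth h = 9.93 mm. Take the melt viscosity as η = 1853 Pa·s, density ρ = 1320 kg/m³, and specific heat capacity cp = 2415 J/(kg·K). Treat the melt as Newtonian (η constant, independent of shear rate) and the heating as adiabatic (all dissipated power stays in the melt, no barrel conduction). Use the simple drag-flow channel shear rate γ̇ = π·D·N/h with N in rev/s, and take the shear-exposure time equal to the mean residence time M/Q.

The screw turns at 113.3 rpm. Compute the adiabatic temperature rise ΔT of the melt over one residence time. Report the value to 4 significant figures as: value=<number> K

Throughput in SI: Q_s = 181.6 kg/h ÷ 3600 s/h = 0.0504444 kg/s
Mean residence time: t_res = M/Q_s = 6.44 kg / 0.0504444 kg/s = 127.665 s
Geometry in metres: D = 52.3 mm → 0.0523 m, h = 9.93 mm → 0.00993 m; screw speed N = 113.3 rpm = 1.88833 rev/s
Shear rate: γ̇ = πDN/h = π·0.0523·1.88833/0.00993 = 31.245 s⁻¹
Adiabatic rise: ΔT = η γ̇² t_res / (ρ cp) = 1853·(31.245)²·127.665 / (1320·2415) = 72.4467 K

value=72.45 K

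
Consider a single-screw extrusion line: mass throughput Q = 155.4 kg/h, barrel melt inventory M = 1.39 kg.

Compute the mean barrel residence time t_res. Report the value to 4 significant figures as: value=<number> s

Throughput in SI: Q_s = 155.4 kg/h ÷ 3600 s/h = 0.0431667 kg/s
Mean residence time: t_res = M/Q_s = 1.39 kg / 0.0431667 kg/s = 32.2008 s

value=32.20 s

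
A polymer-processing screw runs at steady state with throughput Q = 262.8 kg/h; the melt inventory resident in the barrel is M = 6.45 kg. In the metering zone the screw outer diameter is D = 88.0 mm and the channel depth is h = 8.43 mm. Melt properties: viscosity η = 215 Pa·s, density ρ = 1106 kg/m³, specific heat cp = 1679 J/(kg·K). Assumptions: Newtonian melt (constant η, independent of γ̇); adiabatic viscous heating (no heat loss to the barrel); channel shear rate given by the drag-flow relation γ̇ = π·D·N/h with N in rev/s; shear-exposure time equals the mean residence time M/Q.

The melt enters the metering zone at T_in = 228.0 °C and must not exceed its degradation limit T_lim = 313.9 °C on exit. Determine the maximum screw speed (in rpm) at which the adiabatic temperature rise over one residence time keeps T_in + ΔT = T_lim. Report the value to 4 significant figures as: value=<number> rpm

Throughput in SI: Q_s = 262.8 kg/h ÷ 3600 s/h = 0.073 kg/s
t_res = M / Q_s = 6.45 / 0.073 = 88.3562 s
Convert to metres: D = 0.088 m, h = 0.00843 m
ΔT_a = T_lim − T_in = 313.9 °C − 228.0 °C = 85.9 K
γ̇_max² = ΔT_a·ρ·cp / (η·t_res) = [85.9 × 1106 × 1679] / [215 × 88.3562] = 8396.99 s⁻²
γ̇_max = sqrt(8396.99) = 91.6351 s⁻¹
N_max = γ̇_max h / (πD) = 91.6351·0.00843/(π·0.088) = 2.7942 rev/s → ×60 = 167.652 rpm

value=167.7 rpm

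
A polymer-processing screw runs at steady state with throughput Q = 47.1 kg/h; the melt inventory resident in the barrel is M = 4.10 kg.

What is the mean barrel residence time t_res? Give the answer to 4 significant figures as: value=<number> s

value=313.4 s

Q_s = Q / 3600 = 47.1 / 3600 = 0.0130833 kg/s
t_res = M / Q_s = 4.10 / 0.0130833 = 313.376 s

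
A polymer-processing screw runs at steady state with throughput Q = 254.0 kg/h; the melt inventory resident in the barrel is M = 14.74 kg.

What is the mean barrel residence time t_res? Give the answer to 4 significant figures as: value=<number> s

value=208.9 s

Throughput in SI: Q_s = 254.0 kg/h ÷ 3600 s/h = 0.0705556 kg/s
t_res = M / Q_s = 14.74 / 0.0705556 = 208.913 s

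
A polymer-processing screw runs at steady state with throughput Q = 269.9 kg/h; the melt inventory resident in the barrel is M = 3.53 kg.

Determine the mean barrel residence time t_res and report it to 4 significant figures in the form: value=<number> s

value=47.08 s

Throughput in SI: Q_s = 269.9 kg/h ÷ 3600 s/h = 0.0749722 kg/s
t_res = M / Q_s = 3.53 ÷ 0.0749722 = 47.0841 s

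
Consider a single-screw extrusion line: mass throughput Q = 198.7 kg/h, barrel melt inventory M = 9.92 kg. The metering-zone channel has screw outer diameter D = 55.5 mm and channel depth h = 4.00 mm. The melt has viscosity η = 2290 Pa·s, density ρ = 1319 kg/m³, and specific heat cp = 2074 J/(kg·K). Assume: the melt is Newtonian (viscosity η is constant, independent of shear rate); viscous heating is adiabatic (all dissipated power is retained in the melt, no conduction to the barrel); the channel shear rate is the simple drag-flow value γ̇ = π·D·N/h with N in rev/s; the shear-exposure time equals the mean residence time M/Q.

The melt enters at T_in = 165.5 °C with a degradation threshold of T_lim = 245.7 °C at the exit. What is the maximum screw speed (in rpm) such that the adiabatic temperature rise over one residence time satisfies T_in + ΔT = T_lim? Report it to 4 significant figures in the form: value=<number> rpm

Q_s = Q / 3600 = 198.7 / 3600 = 0.0551944 kg/s
Mean residence time: t_res = M/Q_s = 9.92 kg / 0.0551944 kg/s = 179.728 s
Geometry in SI: D = 55.5 mm → 0.0555 m, h = 4.00 mm → 0.004 m
ΔT_a = T_lim − T_in = 245.7 °C − 165.5 °C = 80.2 K
Invert ΔT = ηγ̇²t_res/(ρcp) for γ̇: γ̇_max² = ΔT_a ρ cp / (η t_res) = 80.2·1319·2074 / (2290·179.728) = 533.06 s⁻²
Take the square root: γ̇_max = √(533.06) = 23.0881 s⁻¹
Solve γ̇ = πDN/h for N: N_max = γ̇_max·h/(π·D) = 23.0881 × 0.004 / (π × 0.0555) = 0.52967 rev/s = 31.7802 rpm

value=31.78 rpm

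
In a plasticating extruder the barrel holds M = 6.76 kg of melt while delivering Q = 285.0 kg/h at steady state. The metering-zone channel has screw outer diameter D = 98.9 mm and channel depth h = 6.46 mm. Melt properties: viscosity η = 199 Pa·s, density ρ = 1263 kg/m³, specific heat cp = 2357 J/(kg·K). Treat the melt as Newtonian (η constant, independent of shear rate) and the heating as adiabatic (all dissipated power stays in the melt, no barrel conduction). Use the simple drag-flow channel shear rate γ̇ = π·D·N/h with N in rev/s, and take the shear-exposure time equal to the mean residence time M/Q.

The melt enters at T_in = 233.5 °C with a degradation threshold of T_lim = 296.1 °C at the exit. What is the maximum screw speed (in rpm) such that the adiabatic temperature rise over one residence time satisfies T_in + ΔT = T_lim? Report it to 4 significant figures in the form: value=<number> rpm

Throughput in SI: Q_s = 285.0 kg/h ÷ 3600 s/h = 0.0791667 kg/s
t_res = M / Q_s = 6.76 ÷ 0.0791667 = 85.3895 s
Geometry in SI: D = 98.9 mm → 0.0989 m, h = 6.46 mm → 0.00646 m
ΔT_a = T_lim − T_in = 296.1 − 233.5 = 62.6 K
Invert ΔT = ηγ̇²t_res/(ρcp) for γ̇: γ̇_max² = ΔT_a ρ cp / (η t_res) = 62.6·1263·2357 / (199·85.3895) = 10966.8 s⁻²
γ̇_max = √10966.8 = 104.722 s⁻¹
Solve γ̇ = πDN/h for N: N_max = γ̇_max·h/(π·D) = 104.722 × 0.00646 / (π × 0.0989) = 2.17734 rev/s = 130.64 rpm

value=130.6 rpm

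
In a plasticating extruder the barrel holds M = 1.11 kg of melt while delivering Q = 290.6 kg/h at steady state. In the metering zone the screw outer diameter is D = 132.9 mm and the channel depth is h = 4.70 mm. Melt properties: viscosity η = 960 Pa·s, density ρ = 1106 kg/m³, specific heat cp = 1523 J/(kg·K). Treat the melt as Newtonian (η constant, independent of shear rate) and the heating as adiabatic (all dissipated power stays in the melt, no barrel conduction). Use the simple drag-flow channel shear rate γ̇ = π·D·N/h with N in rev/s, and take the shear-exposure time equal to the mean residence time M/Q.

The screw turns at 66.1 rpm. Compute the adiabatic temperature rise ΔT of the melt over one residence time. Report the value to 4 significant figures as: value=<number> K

Convert throughput: Q = 290.6 kg/h = 290.6/3600 = 0.0807222 kg/s
t_res = M / Q_s = 1.11 ÷ 0.0807222 = 13.7509 s
Geometry in metres: D = 132.9 mm → 0.1329 m, h = 4.70 mm → 0.0047 m; screw speed N = 66.1 rpm = 1.10167 rev/s
Shear rate: γ̇ = πDN/h = π·0.1329·1.10167/0.0047 = 97.865 s⁻¹
ΔT = η·γ̇²·t_res / (ρ·cp) = 960 · (97.865)² · 13.7509 / (1106 · 1523) = 75.0586 K

value=75.06 K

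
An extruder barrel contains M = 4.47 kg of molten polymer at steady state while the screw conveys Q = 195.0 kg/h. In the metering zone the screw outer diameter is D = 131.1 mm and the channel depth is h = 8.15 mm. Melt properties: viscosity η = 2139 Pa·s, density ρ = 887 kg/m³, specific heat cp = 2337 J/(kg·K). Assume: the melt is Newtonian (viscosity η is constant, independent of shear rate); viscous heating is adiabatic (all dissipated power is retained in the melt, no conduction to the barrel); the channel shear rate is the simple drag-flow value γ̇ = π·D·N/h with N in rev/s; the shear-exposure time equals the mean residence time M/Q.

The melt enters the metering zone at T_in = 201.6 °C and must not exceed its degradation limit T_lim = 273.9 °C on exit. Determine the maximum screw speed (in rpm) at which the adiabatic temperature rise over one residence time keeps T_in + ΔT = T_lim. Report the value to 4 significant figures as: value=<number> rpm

value=34.60 rpm

Throughput in SI: Q_s = 195.0 kg/h ÷ 3600 s/h = 0.0541667 kg/s
Mean residence time: t_res = M/Q_s = 4.47 kg / 0.0541667 kg/s = 82.5231 s
D = 131.1 mm = 0.1311 m;  h = 8.15 mm = 0.00815 m
ΔT_a = T_lim − T_in = 273.9 °C − 201.6 °C = 72.3 K
γ̇_max² = ΔT_a·ρ·cp / (η·t_res) = [72.3 × 887 × 2337] / [2139 × 82.5231] = 849.052 s⁻²
γ̇_max = sqrt(849.052) = 29.1385 s⁻¹
N_max = γ̇_max h / (πD) = 29.1385·0.00815/(π·0.1311) = 0.576597 rev/s → ×60 = 34.5958 rpm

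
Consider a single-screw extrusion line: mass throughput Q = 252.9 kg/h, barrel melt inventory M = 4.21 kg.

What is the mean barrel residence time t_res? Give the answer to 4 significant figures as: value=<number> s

Q_s = Q / 3600 = 252.9 / 3600 = 0.07025 kg/s
t_res = M / Q_s = 4.21 / 0.07025 = 59.9288 s

value=59.93 s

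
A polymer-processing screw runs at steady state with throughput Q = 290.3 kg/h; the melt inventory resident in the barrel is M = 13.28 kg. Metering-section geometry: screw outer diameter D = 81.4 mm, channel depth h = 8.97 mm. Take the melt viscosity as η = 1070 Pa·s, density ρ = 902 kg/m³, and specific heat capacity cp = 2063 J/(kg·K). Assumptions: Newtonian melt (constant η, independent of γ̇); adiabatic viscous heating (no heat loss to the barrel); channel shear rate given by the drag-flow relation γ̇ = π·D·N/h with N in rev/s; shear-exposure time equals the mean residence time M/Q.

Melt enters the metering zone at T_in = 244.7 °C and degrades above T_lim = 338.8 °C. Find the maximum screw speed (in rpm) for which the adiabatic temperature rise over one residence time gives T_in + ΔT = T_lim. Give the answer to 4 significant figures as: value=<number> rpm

value=66.34 rpm

Throughput in SI: Q_s = 290.3 kg/h ÷ 3600 s/h = 0.0806389 kg/s
t_res = M / Q_s = 13.28 / 0.0806389 = 164.685 s
D = 81.4 mm = 0.0814 m;  h = 8.97 mm = 0.00897 m
ΔT_a = T_lim − T_in = 338.8 °C − 244.7 °C = 94.1 K
Invert ΔT = ηγ̇²t_res/(ρcp) for γ̇: γ̇_max² = ΔT_a ρ cp / (η t_res) = 94.1·902·2063 / (1070·164.685) = 993.706 s⁻²
γ̇_max = sqrt(993.706) = 31.5231 s⁻¹
N_max = γ̇_max h / (πD) = 31.5231·0.00897/(π·0.0814) = 1.10573 rev/s → ×60 = 66.3435 rpm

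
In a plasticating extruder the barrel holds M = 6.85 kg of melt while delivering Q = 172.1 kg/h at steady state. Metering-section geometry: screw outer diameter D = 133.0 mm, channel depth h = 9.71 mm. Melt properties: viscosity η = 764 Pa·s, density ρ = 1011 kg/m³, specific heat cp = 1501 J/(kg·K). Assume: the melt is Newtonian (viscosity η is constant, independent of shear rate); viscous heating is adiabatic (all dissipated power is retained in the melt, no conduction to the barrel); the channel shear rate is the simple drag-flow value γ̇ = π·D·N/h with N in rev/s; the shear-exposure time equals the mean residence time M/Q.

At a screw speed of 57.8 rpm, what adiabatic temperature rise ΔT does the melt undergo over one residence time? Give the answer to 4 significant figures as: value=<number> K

value=124.0 K

Convert throughput: Q = 172.1 kg/h = 172.1/3600 = 0.0478056 kg/s
t_res = M / Q_s = 6.85 / 0.0478056 = 143.289 s
Convert to SI: D = 0.133 m, h = 0.00971 m, N = 57.8/60 = 0.963333 rev/s
γ̇ = π D N / h = (π)(0.133)(0.963333) / 0.00971 = 41.4533 s⁻¹
ΔT = η·γ̇²·t_res/(ρ·cp) = [764 × 41.4533² × 143.289] / [1011 × 1501] = 123.963 K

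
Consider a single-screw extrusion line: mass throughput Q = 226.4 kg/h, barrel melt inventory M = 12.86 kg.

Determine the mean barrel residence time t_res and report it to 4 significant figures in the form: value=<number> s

value=204.5 s

Convert throughput: Q = 226.4 kg/h = 226.4/3600 = 0.0628889 kg/s
t_res = M / Q_s = 12.86 / 0.0628889 = 204.488 s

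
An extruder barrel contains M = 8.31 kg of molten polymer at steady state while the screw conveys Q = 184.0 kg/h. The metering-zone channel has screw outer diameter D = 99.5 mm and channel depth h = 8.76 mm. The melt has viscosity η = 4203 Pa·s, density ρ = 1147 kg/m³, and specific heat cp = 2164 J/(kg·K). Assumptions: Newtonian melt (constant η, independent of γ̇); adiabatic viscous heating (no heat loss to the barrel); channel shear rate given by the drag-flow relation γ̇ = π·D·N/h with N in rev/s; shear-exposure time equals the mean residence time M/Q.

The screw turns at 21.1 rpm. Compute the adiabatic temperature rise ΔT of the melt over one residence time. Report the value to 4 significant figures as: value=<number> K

Convert throughput: Q = 184.0 kg/h = 184.0/3600 = 0.0511111 kg/s
t_res = M / Q_s = 8.31 / 0.0511111 = 162.587 s
D = 99.5 mm = 0.0995 m;  h = 8.76 mm = 0.00876 m;  N = 21.1 rpm / 60 = 0.351667 rev/s
γ̇ = π D N / h = (π)(0.0995)(0.351667) / 0.00876 = 12.5487 s⁻¹
ΔT = η·γ̇²·t_res / (ρ·cp) = 4203 · (12.5487)² · 162.587 / (1147 · 2164) = 43.3535 K

value=43.35 K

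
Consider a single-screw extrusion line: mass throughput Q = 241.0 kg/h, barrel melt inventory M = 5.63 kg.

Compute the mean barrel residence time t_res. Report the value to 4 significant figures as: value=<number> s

Throughput in SI: Q_s = 241.0 kg/h ÷ 3600 s/h = 0.0669444 kg/s
t_res = M / Q_s = 5.63 / 0.0669444 = 84.0996 s

value=84.10 s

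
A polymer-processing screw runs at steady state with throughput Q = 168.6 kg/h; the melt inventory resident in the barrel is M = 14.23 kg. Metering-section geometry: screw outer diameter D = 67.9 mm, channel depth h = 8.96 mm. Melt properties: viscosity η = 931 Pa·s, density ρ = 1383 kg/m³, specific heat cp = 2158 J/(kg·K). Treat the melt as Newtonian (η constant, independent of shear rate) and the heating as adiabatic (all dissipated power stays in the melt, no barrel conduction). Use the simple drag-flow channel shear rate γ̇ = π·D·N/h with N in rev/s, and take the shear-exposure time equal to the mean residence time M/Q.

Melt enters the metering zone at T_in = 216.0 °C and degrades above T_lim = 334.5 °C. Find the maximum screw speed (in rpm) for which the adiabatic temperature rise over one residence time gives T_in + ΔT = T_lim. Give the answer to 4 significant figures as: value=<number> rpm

value=89.11 rpm

Q_s = Q / 3600 = 168.6 / 3600 = 0.0468333 kg/s
t_res = M / Q_s = 14.23 / 0.0468333 = 303.843 s
Geometry in SI: D = 67.9 mm → 0.0679 m, h = 8.96 mm → 0.00896 m
ΔT_a = T_lim − T_in = 334.5 °C − 216.0 °C = 118.5 K
γ̇_max² = ΔT_a·ρ·cp / (η·t_res) = [118.5 × 1383 × 2158] / [931 × 303.843] = 1250.24 s⁻²
Take the square root: γ̇_max = √(1250.24) = 35.3587 s⁻¹
N_max = γ̇_max·h / (π·D) = 35.3587 · 0.00896 / (π · 0.0679) = 1.4852 rev/s = 89.1119 rpm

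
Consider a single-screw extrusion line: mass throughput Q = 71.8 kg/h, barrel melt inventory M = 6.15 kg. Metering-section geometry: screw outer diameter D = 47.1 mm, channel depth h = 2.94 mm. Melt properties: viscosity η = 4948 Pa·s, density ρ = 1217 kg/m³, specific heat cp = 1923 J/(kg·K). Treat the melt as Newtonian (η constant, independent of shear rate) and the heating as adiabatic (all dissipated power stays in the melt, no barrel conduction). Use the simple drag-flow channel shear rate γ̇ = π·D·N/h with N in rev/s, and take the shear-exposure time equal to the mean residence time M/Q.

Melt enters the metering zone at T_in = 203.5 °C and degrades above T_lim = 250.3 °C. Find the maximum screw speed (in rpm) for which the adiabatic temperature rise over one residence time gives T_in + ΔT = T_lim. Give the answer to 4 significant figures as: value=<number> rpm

Convert throughput: Q = 71.8 kg/h = 71.8/3600 = 0.0199444 kg/s
Mean residence time: t_res = M/Q_s = 6.15 kg / 0.0199444 kg/s = 308.357 s
D = 47.1 mm = 0.0471 m;  h = 2.94 mm = 0.00294 m
ΔT_a = T_lim − T_in = 250.3 − 203.5 = 46.8 K
γ̇_max² = ΔT_a·ρ·cp / (η·t_res) = [46.8 × 1217 × 1923] / [4948 × 308.357] = 71.7849 s⁻²
Take the square root: γ̇_max = √(71.7849) = 8.47259 s⁻¹
Solve γ̇ = πDN/h for N: N_max = γ̇_max·h/(π·D) = 8.47259 × 0.00294 / (π × 0.0471) = 0.168342 rev/s = 10.1005 rpm

value=10.10 rpm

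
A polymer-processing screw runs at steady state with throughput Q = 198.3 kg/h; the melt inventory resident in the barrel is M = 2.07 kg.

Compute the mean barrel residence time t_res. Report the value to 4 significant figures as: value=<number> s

value=37.58 s

Q_s = Q / 3600 = 198.3 / 3600 = 0.0550833 kg/s
Mean residence time: t_res = M/Q_s = 2.07 kg / 0.0550833 kg/s = 37.5794 s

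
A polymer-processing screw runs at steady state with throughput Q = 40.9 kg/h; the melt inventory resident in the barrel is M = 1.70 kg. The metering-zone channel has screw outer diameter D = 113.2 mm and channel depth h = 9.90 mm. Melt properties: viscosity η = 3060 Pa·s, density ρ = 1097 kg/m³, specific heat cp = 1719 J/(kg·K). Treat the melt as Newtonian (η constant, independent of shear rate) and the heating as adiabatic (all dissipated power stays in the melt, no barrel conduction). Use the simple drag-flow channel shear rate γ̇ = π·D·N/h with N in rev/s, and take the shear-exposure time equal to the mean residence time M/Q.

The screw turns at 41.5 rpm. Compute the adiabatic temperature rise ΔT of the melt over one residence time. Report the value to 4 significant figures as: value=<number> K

Throughput in SI: Q_s = 40.9 kg/h ÷ 3600 s/h = 0.0113611 kg/s
t_res = M / Q_s = 1.70 / 0.0113611 = 149.633 s
Geometry in metres: D = 113.2 mm → 0.1132 m, h = 9.90 mm → 0.0099 m; screw speed N = 41.5 rpm = 0.691667 rev/s
γ̇ = π·D·N / h = π · 0.1132 · 0.691667 / 0.0099 = 24.8461 s⁻¹
ΔT = η·γ̇²·t_res / (ρ·cp) = 3060 · (24.8461)² · 149.633 / (1097 · 1719) = 149.894 K

value=149.9 K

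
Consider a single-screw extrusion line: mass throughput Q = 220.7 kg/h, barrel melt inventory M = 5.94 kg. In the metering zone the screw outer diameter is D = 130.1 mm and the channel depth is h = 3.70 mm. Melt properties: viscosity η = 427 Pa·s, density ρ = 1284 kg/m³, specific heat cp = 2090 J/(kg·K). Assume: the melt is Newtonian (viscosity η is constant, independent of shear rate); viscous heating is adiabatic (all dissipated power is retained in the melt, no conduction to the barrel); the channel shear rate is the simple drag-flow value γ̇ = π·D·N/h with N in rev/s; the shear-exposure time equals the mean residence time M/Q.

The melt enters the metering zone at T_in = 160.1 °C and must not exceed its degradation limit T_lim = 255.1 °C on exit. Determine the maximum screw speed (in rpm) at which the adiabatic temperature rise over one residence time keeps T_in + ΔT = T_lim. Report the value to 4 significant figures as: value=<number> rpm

Convert throughput: Q = 220.7 kg/h = 220.7/3600 = 0.0613056 kg/s
t_res = M / Q_s = 5.94 / 0.0613056 = 96.8917 s
Convert to metres: D = 0.1301 m, h = 0.0037 m
ΔT_a = T_lim − T_in = 255.1 − 160.1 = 95 K
γ̇_max² = ΔT_a·ρ·cp/(η·t_res) = 95·1284·2090/(427·96.8917) = 6161.98 s⁻²
γ̇_max = sqrt(6161.98) = 78.4983 s⁻¹
N_max = γ̇_max·h / (π·D) = 78.4983 · 0.0037 / (π · 0.1301) = 0.710616 rev/s = 42.6369 rpm

value=42.64 rpm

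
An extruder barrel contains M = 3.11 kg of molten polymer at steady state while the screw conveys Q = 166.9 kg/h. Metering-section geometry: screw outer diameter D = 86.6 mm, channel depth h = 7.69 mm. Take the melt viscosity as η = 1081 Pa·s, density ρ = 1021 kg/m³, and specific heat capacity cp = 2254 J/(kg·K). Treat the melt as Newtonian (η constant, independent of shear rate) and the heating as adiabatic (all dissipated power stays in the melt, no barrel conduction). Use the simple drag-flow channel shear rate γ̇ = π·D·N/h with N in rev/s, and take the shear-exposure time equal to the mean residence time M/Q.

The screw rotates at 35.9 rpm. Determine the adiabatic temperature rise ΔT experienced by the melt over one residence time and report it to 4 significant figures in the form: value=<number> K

Q_s = Q / 3600 = 166.9 / 3600 = 0.0463611 kg/s
Mean residence time: t_res = M/Q_s = 3.11 kg / 0.0463611 kg/s = 67.0821 s
D = 86.6 mm = 0.0866 m;  h = 7.69 mm = 0.00769 m;  N = 35.9 rpm / 60 = 0.598333 rev/s
γ̇ = π D N / h = (π)(0.0866)(0.598333) / 0.00769 = 21.1682 s⁻¹
Adiabatic rise: ΔT = η γ̇² t_res / (ρ cp) = 1081·(21.1682)²·67.0821 / (1021·2254) = 14.1196 K

value=14.12 K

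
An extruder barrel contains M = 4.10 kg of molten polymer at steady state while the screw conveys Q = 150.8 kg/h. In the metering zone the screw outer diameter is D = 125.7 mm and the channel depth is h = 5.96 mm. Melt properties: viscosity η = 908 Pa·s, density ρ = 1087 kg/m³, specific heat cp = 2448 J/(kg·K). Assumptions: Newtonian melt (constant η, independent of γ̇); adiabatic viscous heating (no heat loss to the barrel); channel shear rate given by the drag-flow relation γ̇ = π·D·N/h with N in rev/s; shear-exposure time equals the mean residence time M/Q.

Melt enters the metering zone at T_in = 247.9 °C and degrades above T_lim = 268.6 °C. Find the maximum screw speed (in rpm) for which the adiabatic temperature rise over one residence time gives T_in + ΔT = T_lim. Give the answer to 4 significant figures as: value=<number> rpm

Throughput in SI: Q_s = 150.8 kg/h ÷ 3600 s/h = 0.0418889 kg/s
t_res = M / Q_s = 4.10 ÷ 0.0418889 = 97.878 s
D = 125.7 mm = 0.1257 m;  h = 5.96 mm = 0.00596 m
Allowable rise: ΔT_a = T_lim − T_in = 268.6 − 247.9 = 20.7 K
γ̇_max² = ΔT_a·ρ·cp/(η·t_res) = 20.7·1087·2448/(908·97.878) = 619.784 s⁻²
γ̇_max = sqrt(619.784) = 24.8955 s⁻¹
N_max = γ̇_max h / (πD) = 24.8955·0.00596/(π·0.1257) = 0.375735 rev/s → ×60 = 22.5441 rpm

value=22.54 rpm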